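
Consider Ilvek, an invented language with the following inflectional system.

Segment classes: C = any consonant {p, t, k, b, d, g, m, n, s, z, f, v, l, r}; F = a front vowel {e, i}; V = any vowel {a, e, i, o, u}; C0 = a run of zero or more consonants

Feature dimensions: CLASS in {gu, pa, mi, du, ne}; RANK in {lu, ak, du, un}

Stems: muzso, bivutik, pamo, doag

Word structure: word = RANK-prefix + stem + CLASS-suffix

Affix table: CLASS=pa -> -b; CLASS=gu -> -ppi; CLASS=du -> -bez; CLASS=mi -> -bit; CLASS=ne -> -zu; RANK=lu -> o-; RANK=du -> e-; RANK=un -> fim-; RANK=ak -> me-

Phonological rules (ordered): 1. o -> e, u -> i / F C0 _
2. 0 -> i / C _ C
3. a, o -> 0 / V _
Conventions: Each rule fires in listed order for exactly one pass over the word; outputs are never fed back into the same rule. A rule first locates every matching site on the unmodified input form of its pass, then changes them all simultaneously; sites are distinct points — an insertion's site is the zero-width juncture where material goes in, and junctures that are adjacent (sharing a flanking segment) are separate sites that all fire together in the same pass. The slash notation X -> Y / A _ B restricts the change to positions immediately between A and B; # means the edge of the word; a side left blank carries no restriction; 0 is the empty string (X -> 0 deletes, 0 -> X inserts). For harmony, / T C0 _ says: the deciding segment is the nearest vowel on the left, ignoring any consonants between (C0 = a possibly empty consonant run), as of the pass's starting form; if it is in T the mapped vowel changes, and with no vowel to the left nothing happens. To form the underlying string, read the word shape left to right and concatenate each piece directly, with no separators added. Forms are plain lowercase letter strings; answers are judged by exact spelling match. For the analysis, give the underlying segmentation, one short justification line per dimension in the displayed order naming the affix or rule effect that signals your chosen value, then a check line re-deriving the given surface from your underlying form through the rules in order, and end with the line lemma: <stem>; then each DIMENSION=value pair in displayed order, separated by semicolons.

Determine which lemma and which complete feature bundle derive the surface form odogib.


underlying: o-doag-b
CLASS=pa - signalled by the affix -b
RANK=lu - signalled by the affix o-
check: odoagb -> odoagb -> odoagib -> odogib
lemma: doag; CLASS=pa; RANK=lu


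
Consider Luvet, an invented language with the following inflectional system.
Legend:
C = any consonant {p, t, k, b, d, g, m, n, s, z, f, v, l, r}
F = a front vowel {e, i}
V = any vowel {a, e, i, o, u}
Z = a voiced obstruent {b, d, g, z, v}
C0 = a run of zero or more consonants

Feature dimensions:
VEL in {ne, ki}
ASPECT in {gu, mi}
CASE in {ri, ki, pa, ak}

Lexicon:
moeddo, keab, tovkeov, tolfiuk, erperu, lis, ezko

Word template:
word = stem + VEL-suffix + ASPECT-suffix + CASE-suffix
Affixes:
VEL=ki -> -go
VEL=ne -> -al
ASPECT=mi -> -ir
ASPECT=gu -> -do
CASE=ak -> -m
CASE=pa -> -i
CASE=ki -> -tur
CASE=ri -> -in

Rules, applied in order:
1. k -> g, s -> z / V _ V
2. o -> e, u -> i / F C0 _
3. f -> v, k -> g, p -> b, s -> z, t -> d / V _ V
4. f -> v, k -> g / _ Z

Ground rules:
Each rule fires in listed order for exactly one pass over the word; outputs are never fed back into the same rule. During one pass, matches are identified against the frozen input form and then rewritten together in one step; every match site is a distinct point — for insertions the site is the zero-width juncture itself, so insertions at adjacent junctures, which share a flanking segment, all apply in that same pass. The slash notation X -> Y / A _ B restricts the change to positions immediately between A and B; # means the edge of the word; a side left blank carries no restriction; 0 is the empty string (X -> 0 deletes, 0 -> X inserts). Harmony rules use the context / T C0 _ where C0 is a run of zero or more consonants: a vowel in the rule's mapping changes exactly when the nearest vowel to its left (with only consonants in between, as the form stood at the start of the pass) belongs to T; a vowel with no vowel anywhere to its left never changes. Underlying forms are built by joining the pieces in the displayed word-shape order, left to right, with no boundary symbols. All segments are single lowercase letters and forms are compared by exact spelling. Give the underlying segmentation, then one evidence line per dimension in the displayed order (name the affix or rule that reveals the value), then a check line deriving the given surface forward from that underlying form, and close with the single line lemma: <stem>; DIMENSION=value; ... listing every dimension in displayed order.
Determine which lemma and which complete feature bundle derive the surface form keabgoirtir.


underlying: keab-go-ir-tur
VEL=ki - signalled by the affix -go
ASPECT=mi - signalled by the affix -ir
CASE=ki - signalled by the affix -tur
check: keabgoirtur -> keabgoirtur -> keabgoirtir -> keabgoirtir -> keabgoirtir
lemma: keab; VEL=ki; ASPECT=mi; CASE=ki


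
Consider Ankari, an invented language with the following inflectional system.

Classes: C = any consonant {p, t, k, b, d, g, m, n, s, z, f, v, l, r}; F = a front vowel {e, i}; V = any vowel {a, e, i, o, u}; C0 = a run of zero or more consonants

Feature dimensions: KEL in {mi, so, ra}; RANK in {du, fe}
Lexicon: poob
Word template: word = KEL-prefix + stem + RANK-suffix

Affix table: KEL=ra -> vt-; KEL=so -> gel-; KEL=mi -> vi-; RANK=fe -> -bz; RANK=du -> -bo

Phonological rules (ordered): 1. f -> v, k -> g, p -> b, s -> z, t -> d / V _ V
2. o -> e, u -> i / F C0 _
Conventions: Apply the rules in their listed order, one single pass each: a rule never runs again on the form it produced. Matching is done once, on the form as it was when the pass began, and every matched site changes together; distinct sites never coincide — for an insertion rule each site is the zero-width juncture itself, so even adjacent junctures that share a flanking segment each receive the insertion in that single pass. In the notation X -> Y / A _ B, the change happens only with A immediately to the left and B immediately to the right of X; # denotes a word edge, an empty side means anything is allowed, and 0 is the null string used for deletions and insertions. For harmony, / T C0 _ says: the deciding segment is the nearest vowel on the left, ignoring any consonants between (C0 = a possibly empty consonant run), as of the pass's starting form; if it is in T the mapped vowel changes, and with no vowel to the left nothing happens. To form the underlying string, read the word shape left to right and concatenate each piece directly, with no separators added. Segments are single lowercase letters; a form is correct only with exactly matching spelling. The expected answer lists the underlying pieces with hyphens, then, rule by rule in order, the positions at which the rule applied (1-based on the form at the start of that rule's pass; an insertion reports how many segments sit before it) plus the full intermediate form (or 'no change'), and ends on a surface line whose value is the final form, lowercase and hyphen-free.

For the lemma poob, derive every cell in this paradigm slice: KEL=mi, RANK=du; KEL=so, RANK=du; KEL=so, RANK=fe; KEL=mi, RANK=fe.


cell KEL=mi, RANK=du:
underlying: vi-poob-bo
1. f -> v, k -> g, p -> b, s -> z, t -> d / V _ V: fires at position(s) 3: viboobbo
2. o -> e, u -> i / F C0 _: fires at position(s) 4: vibeobbo
surface: vibeobbo

cell KEL=so, RANK=du:
underlying: gel-poob-bo
1. f -> v, k -> g, p -> b, s -> z, t -> d / V _ V: no change
2. o -> e, u -> i / F C0 _: fires at position(s) 5: gelpeobbo
surface: gelpeobbo

cell KEL=so, RANK=fe:
underlying: gel-poob-bz
1. f -> v, k -> g, p -> b, s -> z, t -> d / V _ V: no change
2. o -> e, u -> i / F C0 _: fires at position(s) 5: gelpeobbz
surface: gelpeobbz

cell KEL=mi, RANK=fe:
underlying: vi-poob-bz
1. f -> v, k -> g, p -> b, s -> z, t -> d / V _ V: fires at position(s) 3: viboobbz
2. o -> e, u -> i / F C0 _: fires at position(s) 4: vibeobbz
surface: vibeobbz


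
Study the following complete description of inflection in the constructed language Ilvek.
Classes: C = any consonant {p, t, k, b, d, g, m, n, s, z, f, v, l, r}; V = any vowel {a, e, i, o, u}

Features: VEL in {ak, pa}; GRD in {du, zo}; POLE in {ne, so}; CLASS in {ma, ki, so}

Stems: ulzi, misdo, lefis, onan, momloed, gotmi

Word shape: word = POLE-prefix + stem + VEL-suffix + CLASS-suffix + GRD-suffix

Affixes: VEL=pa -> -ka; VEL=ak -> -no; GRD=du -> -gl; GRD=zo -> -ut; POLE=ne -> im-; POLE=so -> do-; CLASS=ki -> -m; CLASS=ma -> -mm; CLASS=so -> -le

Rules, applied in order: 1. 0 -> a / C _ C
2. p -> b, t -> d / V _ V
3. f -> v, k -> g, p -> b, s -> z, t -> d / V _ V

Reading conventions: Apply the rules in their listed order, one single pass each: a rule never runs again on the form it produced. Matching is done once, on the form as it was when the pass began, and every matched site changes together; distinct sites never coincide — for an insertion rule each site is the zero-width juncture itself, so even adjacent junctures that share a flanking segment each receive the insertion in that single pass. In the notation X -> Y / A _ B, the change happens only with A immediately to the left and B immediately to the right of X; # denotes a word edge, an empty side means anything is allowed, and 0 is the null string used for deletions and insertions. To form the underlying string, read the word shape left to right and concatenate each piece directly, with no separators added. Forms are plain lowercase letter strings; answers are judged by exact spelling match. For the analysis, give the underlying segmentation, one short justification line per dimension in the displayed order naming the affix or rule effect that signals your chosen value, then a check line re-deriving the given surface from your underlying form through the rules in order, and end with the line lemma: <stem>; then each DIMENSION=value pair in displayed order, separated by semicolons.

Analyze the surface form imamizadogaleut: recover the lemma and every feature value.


underlying: im-misdo-ka-le-ut
VEL=pa - signalled by the affix -ka
GRD=zo - signalled by the affix -ut
POLE=ne - signalled by the affix im-
CLASS=so - signalled by the affix -le
check: immisdokaleut -> imamisadokaleut -> imamisadokaleut -> imamizadogaleut
lemma: misdo; VEL=pa; GRD=zo; POLE=ne; CLASS=so


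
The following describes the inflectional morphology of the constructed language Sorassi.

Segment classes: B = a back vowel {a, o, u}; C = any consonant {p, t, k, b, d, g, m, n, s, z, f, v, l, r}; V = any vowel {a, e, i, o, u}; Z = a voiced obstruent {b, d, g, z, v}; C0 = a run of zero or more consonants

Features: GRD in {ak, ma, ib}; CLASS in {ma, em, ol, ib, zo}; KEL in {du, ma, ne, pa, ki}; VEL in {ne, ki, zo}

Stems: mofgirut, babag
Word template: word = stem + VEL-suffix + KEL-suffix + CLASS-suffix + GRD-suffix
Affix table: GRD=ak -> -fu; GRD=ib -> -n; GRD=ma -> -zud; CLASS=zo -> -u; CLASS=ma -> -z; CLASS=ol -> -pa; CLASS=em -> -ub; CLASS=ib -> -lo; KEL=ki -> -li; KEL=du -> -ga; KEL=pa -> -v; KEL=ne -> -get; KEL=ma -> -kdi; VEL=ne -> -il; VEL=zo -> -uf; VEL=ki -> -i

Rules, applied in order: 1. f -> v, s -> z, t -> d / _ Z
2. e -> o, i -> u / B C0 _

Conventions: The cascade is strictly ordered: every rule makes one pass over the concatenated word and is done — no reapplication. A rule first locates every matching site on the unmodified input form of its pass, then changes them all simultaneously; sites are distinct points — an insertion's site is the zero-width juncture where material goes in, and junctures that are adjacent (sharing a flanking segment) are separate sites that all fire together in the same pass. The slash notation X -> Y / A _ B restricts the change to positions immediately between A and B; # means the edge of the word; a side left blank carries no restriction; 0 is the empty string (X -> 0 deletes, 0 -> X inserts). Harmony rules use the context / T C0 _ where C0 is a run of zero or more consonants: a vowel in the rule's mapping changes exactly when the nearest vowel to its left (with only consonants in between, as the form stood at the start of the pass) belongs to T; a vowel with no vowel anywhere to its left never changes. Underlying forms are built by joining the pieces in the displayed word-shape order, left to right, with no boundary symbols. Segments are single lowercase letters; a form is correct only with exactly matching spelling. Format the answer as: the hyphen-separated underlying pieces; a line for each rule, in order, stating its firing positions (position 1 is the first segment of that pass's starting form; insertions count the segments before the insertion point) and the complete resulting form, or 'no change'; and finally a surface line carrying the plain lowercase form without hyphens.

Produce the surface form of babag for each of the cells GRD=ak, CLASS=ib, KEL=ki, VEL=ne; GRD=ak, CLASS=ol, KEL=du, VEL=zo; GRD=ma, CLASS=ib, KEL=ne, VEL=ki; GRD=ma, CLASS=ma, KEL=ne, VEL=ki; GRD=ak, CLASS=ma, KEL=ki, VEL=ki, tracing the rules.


cell GRD=ak, CLASS=ib, KEL=ki, VEL=ne:
underlying: babag-il-li-lo-fu
1. f -> v, s -> z, t -> d / _ Z: no change
2. e -> o, i -> u / B C0 _: fires at position(s) 6: babagullilofu
surface: babagullilofu

cell GRD=ak, CLASS=ol, KEL=du, VEL=zo:
underlying: babag-uf-ga-pa-fu
1. f -> v, s -> z, t -> d / _ Z: fires at position(s) 7: babaguvgapafu
2. e -> o, i -> u / B C0 _: no change
surface: babaguvgapafu

cell GRD=ma, CLASS=ib, KEL=ne, VEL=ki:
underlying: babag-i-get-lo-zud
1. f -> v, s -> z, t -> d / _ Z: no change
2. e -> o, i -> u / B C0 _: fires at position(s) 6: babagugetlozud
surface: babagugetlozud

cell GRD=ma, CLASS=ma, KEL=ne, VEL=ki:
underlying: babag-i-get-z-zud
1. f -> v, s -> z, t -> d / _ Z: fires at position(s) 9: babagigedzzud
2. e -> o, i -> u / B C0 _: fires at position(s) 6: babagugedzzud
surface: babagugedzzud

cell GRD=ak, CLASS=ma, KEL=ki, VEL=ki:
underlying: babag-i-li-z-fu
1. f -> v, s -> z, t -> d / _ Z: no change
2. e -> o, i -> u / B C0 _: fires at position(s) 6: babagulizfu
surface: babagulizfu


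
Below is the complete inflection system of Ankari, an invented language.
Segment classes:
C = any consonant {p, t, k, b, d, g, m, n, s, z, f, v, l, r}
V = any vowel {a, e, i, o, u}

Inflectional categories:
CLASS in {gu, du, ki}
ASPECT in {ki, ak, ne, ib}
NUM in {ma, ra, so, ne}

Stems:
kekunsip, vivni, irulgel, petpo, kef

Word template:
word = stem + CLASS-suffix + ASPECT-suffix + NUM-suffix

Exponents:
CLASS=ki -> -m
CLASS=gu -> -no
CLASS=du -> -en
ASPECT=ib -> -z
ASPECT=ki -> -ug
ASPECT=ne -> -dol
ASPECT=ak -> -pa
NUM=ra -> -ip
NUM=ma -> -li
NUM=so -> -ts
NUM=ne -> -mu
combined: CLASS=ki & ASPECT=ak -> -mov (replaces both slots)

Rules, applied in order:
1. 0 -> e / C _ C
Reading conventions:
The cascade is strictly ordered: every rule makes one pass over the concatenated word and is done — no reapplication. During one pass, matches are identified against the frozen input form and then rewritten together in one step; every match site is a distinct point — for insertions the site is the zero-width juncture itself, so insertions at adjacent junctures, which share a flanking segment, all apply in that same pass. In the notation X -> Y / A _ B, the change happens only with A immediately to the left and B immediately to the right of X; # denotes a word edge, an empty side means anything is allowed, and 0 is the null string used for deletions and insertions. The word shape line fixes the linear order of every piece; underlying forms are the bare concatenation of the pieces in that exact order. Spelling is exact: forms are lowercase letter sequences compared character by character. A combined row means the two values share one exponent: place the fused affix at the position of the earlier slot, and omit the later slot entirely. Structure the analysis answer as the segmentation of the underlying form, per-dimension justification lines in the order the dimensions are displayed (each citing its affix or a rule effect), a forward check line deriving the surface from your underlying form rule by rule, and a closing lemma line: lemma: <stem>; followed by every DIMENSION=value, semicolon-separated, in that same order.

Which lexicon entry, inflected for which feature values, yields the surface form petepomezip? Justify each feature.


underlying: petpo-m-z-ip
CLASS=ki - signalled by the affix -m
ASPECT=ib - signalled by the affix -z
NUM=ra - signalled by the affix -ip
check: petpomzip -> petepomezip
lemma: petpo; CLASS=ki; ASPECT=ib; NUM=ra


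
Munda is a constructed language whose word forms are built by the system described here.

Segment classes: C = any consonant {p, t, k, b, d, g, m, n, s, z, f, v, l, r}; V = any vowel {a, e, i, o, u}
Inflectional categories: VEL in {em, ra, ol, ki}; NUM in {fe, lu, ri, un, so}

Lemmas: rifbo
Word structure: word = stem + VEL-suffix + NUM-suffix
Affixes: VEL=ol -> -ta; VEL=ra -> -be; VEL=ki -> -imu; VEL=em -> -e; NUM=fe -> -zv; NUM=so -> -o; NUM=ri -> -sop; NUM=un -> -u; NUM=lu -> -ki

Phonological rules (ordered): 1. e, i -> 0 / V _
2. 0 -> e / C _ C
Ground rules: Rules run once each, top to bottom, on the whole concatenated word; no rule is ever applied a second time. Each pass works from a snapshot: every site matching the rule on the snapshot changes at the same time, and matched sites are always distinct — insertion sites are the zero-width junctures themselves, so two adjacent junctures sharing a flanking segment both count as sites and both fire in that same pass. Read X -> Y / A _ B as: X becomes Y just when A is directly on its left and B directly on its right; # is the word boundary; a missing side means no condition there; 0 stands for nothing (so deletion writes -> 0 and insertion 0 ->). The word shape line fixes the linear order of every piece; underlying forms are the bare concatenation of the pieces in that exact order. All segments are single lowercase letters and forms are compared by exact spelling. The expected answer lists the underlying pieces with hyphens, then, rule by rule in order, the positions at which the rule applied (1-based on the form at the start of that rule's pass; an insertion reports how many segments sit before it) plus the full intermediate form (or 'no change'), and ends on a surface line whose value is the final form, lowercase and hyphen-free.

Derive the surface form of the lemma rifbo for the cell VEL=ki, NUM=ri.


underlying: rifbo-imu-sop
1. e, i -> 0 / V _: fires at position(s) 6: rifbomusop
2. 0 -> e / C _ C: inserts after position(s) 3: rifebomusop
surface: rifebomusop


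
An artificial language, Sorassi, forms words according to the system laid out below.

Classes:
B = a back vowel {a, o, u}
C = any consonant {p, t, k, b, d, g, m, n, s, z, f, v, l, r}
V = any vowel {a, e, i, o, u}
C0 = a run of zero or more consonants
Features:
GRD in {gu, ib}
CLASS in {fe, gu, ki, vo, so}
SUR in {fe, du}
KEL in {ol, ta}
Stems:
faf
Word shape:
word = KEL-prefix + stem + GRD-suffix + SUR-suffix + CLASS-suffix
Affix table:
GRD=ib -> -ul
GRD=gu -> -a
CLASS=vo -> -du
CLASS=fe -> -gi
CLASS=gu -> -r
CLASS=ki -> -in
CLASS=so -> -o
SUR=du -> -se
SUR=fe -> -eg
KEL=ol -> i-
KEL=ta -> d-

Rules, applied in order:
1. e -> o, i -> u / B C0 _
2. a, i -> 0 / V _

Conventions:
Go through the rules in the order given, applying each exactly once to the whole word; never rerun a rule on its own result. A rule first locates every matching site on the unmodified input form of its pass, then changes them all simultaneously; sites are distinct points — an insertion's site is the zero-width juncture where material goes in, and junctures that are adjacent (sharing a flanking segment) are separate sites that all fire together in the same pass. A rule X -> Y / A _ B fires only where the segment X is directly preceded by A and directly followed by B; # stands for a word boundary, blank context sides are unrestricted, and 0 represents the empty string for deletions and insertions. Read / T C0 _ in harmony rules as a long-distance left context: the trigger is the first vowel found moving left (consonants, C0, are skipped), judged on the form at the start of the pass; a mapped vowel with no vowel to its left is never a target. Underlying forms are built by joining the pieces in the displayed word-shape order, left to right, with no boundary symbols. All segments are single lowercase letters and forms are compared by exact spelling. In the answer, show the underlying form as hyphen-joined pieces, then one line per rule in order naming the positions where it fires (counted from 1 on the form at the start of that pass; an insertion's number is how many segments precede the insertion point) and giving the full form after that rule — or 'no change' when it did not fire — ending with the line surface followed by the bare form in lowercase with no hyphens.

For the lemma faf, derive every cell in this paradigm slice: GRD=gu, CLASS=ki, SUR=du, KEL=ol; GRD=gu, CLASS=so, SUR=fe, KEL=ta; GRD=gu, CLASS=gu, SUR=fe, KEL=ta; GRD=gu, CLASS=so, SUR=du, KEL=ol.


cell GRD=gu, CLASS=ki, SUR=du, KEL=ol:
underlying: i-faf-a-se-in
1. e -> o, i -> u / B C0 _: fires at position(s) 7: ifafasoin
2. a, i -> 0 / V _: fires at position(s) 8: ifafason
surface: ifafason

cell GRD=gu, CLASS=so, SUR=fe, KEL=ta:
underlying: d-faf-a-eg-o
1. e -> o, i -> u / B C0 _: fires at position(s) 6: dfafaogo
2. a, i -> 0 / V _: no change
surface: dfafaogo

cell GRD=gu, CLASS=gu, SUR=fe, KEL=ta:
underlying: d-faf-a-eg-r
1. e -> o, i -> u / B C0 _: fires at position(s) 6: dfafaogr
2. a, i -> 0 / V _: no change
surface: dfafaogr

cell GRD=gu, CLASS=so, SUR=du, KEL=ol:
underlying: i-faf-a-se-o
1. e -> o, i -> u / B C0 _: fires at position(s) 7: ifafasoo
2. a, i -> 0 / V _: no change
surface: ifafasoo


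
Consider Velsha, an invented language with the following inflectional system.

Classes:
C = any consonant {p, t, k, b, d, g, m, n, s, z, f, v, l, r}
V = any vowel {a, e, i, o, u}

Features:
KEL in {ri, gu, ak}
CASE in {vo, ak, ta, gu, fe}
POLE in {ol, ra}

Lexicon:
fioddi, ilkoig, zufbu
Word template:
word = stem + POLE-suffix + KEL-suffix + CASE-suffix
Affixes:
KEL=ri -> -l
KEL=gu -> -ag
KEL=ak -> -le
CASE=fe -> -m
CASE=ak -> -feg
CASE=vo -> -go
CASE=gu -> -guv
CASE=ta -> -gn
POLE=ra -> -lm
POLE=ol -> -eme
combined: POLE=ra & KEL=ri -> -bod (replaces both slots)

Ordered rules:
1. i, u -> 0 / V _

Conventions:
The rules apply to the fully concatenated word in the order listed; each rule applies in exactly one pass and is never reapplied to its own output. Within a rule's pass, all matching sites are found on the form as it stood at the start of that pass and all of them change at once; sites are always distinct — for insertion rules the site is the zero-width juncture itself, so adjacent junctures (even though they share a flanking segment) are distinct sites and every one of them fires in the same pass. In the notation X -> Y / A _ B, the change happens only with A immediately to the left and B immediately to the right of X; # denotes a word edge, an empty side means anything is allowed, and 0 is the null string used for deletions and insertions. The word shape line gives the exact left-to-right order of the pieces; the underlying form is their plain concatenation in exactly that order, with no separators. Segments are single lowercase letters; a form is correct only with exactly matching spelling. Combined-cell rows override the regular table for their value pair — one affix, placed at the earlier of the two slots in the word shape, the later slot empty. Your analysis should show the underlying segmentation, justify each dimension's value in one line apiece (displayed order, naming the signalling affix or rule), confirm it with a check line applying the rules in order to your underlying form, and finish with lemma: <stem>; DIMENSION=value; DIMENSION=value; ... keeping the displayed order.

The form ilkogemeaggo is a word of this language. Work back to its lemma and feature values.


underlying: ilkoig-eme-ag-go
KEL=gu - signalled by the affix -ag
CASE=vo - signalled by the affix -go
POLE=ol - signalled by the affix -eme
check: ilkoigemeaggo -> ilkogemeaggo
lemma: ilkoig; KEL=gu; CASE=vo; POLE=ol


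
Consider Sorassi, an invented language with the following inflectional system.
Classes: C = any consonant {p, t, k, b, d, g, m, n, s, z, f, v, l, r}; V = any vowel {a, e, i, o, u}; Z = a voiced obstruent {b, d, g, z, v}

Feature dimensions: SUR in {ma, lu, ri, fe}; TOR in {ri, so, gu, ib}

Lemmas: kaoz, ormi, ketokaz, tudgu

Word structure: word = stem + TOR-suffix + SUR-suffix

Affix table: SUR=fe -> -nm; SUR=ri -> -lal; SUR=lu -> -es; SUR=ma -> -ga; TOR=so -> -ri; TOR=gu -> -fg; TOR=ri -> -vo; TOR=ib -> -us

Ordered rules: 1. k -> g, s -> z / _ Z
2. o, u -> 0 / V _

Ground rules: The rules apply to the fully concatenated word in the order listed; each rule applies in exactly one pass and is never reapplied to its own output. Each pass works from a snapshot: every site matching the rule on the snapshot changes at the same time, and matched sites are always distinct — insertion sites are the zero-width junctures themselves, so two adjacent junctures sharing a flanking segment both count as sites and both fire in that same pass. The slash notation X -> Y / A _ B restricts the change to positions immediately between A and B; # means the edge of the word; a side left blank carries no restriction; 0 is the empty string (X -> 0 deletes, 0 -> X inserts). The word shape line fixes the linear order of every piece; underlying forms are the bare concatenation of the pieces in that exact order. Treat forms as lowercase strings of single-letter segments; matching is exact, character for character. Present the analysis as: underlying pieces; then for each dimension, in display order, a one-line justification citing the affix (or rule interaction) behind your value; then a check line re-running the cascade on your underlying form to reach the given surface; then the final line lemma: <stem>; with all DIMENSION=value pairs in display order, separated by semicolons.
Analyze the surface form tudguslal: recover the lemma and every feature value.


underlying: tudgu-us-lal
SUR=ri - signalled by the affix -lal
TOR=ib - signalled by the affix -us
check: tudguuslal -> tudguuslal -> tudguslal
lemma: tudgu; SUR=ri; TOR=ib


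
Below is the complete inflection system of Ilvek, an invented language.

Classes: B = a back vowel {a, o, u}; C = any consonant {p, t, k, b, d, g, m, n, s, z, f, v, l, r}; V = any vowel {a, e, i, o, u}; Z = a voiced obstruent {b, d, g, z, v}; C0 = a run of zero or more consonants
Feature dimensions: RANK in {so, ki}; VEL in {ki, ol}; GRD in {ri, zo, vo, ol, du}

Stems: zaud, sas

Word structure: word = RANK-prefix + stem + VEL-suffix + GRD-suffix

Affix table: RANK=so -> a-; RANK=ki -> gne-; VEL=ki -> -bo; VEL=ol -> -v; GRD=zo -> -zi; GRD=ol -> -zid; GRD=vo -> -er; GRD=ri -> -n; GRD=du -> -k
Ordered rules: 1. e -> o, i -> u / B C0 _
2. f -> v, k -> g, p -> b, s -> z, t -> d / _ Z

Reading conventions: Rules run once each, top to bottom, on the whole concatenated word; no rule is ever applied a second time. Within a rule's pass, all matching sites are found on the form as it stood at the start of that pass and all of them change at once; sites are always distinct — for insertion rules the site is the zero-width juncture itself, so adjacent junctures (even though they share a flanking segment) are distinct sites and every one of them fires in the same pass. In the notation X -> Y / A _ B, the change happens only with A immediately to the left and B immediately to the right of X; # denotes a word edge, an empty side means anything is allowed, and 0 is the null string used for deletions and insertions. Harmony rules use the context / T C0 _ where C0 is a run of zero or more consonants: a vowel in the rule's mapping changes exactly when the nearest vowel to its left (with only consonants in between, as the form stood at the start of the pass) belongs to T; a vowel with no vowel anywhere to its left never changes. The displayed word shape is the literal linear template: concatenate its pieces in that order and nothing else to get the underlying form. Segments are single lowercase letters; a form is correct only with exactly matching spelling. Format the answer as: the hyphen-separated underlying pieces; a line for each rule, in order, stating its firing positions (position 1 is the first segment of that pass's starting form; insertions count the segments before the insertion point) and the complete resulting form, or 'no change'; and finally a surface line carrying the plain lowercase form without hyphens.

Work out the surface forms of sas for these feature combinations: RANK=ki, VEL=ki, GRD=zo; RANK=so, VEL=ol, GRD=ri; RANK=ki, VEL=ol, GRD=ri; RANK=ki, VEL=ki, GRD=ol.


cell RANK=ki, VEL=ki, GRD=zo:
underlying: gne-sas-bo-zi
1. e -> o, i -> u / B C0 _: fires at position(s) 10: gnesasbozu
2. f -> v, k -> g, p -> b, s -> z, t -> d / _ Z: fires at position(s) 6: gnesazbozu
surface: gnesazbozu

cell RANK=so, VEL=ol, GRD=ri:
underlying: a-sas-v-n
1. e -> o, i -> u / B C0 _: no change
2. f -> v, k -> g, p -> b, s -> z, t -> d / _ Z: fires at position(s) 4: asazvn
surface: asazvn

cell RANK=ki, VEL=ol, GRD=ri:
underlying: gne-sas-v-n
1. e -> o, i -> u / B C0 _: no change
2. f -> v, k -> g, p -> b, s -> z, t -> d / _ Z: fires at position(s) 6: gnesazvn
surface: gnesazvn

cell RANK=ki, VEL=ki, GRD=ol:
underlying: gne-sas-bo-zid
1. e -> o, i -> u / B C0 _: fires at position(s) 10: gnesasbozud
2. f -> v, k -> g, p -> b, s -> z, t -> d / _ Z: fires at position(s) 6: gnesazbozud
surface: gnesazbozud


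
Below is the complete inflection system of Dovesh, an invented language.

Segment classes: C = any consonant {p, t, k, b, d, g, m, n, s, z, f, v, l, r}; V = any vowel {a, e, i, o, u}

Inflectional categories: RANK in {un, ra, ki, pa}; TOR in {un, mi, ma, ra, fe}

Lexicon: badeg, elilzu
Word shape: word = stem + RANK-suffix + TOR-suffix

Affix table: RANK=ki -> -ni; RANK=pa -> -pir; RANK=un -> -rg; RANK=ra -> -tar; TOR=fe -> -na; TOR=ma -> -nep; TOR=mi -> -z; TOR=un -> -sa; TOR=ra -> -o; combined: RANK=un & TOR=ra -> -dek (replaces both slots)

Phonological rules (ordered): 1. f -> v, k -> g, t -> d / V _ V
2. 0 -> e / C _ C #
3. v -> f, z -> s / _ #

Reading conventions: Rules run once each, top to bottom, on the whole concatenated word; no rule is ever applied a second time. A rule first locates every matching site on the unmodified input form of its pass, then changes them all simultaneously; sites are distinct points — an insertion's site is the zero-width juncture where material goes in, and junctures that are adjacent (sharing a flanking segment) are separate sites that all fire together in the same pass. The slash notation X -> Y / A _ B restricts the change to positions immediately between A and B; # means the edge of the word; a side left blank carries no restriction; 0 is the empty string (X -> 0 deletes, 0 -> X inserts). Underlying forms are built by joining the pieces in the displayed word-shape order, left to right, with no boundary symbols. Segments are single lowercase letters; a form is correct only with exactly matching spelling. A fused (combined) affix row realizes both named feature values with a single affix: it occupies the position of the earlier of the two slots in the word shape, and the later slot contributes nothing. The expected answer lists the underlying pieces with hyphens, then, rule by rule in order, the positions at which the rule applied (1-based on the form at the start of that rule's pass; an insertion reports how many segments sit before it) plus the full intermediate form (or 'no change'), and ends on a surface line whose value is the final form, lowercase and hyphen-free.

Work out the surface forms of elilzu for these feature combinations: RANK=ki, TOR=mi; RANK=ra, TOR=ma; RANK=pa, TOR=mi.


cell RANK=ki, TOR=mi:
underlying: elilzu-ni-z
1. f -> v, k -> g, t -> d / V _ V: no change
2. 0 -> e / C _ C #: no change
3. v -> f, z -> s / _ #: fires at position(s) 9: elilzunis
surface: elilzunis

cell RANK=ra, TOR=ma:
underlying: elilzu-tar-nep
1. f -> v, k -> g, t -> d / V _ V: fires at position(s) 7: elilzudarnep
2. 0 -> e / C _ C #: no change
3. v -> f, z -> s / _ #: no change
surface: elilzudarnep

cell RANK=pa, TOR=mi:
underlying: elilzu-pir-z
1. f -> v, k -> g, t -> d / V _ V: no change
2. 0 -> e / C _ C #: inserts after position(s) 9: elilzupirez
3. v -> f, z -> s / _ #: fires at position(s) 11: elilzupires
surface: elilzupires


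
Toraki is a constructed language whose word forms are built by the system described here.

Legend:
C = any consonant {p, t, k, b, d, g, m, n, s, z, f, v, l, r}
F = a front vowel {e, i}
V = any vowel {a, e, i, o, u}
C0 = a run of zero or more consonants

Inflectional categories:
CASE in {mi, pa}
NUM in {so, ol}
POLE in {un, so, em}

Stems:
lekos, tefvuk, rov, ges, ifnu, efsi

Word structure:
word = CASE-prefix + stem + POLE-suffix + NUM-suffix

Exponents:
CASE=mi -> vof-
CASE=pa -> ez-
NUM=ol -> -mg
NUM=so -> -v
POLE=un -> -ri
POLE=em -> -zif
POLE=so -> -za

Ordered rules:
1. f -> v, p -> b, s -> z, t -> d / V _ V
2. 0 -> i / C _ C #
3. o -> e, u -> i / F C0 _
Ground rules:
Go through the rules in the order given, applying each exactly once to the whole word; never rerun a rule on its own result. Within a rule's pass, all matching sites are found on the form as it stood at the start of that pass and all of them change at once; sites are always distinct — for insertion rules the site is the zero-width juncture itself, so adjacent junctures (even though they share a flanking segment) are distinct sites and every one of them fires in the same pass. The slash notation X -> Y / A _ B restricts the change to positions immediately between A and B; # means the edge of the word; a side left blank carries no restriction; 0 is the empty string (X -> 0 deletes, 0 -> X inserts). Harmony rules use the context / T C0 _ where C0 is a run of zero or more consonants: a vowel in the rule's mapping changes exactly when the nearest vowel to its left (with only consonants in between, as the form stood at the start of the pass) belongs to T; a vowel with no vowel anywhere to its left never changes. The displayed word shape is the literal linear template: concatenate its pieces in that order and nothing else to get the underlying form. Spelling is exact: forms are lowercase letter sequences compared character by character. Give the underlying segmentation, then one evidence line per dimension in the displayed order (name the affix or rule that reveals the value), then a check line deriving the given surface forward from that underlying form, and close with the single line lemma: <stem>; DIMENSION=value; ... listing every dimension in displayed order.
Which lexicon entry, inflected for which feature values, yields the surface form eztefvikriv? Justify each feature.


underlying: ez-tefvuk-ri-v
CASE=pa - signalled by the affix ez-
NUM=so - signalled by the affix -v
POLE=un - signalled by the affix -ri
check: eztefvukriv -> eztefvukriv -> eztefvukriv -> eztefvikriv
lemma: tefvuk; CASE=pa; NUM=so; POLE=un


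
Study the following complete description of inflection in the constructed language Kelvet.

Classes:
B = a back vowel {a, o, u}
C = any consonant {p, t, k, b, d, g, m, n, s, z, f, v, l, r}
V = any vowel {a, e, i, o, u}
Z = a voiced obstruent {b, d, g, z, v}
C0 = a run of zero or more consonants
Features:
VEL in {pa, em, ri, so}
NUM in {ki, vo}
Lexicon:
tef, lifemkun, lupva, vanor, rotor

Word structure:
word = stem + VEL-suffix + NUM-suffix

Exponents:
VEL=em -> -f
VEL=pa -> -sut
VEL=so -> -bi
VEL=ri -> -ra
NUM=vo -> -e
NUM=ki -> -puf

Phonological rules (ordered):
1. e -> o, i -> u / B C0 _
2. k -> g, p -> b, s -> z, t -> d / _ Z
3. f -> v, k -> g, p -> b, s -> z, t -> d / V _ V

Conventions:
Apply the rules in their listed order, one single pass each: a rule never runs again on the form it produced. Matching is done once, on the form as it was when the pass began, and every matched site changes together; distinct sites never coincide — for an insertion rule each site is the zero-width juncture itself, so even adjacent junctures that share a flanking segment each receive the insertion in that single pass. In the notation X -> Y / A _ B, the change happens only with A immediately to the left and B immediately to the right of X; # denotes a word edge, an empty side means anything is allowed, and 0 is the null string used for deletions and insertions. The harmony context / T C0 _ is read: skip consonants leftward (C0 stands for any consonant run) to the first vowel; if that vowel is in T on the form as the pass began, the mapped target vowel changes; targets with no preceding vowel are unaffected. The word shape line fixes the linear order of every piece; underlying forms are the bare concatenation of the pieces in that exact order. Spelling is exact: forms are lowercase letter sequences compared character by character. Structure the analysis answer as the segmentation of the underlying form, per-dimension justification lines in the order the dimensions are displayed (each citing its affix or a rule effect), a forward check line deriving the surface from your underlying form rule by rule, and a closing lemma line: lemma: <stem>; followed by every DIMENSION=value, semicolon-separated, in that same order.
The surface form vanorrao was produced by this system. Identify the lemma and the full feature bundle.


underlying: vanor-ra-e
VEL=ri - signalled by the affix -ra
NUM=vo - signalled by the affix -e
check: vanorrae -> vanorrao -> vanorrao -> vanorrao
lemma: vanor; VEL=ri; NUM=vo


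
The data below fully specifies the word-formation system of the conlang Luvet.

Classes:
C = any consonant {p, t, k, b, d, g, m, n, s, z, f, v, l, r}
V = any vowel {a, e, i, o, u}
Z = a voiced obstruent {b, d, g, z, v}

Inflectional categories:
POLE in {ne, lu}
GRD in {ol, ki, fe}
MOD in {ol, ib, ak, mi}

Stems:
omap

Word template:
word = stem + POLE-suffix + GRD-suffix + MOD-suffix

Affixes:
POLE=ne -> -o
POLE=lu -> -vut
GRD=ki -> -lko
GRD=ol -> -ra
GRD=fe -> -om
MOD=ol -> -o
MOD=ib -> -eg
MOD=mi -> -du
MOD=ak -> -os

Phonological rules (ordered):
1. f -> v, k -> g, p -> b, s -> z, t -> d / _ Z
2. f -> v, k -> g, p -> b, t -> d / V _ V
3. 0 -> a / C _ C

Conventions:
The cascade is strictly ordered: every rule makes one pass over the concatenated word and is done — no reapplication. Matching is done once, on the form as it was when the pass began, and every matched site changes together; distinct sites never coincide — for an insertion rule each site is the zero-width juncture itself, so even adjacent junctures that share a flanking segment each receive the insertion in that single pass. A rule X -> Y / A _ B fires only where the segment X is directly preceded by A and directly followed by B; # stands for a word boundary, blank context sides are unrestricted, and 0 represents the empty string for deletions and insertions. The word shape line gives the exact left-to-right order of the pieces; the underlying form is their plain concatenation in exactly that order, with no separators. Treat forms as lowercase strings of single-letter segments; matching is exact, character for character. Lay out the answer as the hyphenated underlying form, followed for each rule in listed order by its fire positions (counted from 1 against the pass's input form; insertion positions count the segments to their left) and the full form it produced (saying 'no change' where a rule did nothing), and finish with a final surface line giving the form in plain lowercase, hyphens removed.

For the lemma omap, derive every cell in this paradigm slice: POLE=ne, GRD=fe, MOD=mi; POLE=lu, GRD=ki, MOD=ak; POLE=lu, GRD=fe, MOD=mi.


cell POLE=ne, GRD=fe, MOD=mi:
underlying: omap-o-om-du
1. f -> v, k -> g, p -> b, s -> z, t -> d / _ Z: no change
2. f -> v, k -> g, p -> b, t -> d / V _ V: fires at position(s) 4: omaboomdu
3. 0 -> a / C _ C: inserts after position(s) 7: omaboomadu
surface: omaboomadu

cell POLE=lu, GRD=ki, MOD=ak:
underlying: omap-vut-lko-os
1. f -> v, k -> g, p -> b, s -> z, t -> d / _ Z: fires at position(s) 4: omabvutlkoos
2. f -> v, k -> g, p -> b, t -> d / V _ V: no change
3. 0 -> a / C _ C: inserts after position(s) 4, 7, 8: omabavutalakoos
surface: omabavutalakoos

cell POLE=lu, GRD=fe, MOD=mi:
underlying: omap-vut-om-du
1. f -> v, k -> g, p -> b, s -> z, t -> d / _ Z: fires at position(s) 4: omabvutomdu
2. f -> v, k -> g, p -> b, t -> d / V _ V: fires at position(s) 7: omabvudomdu
3. 0 -> a / C _ C: inserts after position(s) 4, 9: omabavudomadu
surface: omabavudomadu
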